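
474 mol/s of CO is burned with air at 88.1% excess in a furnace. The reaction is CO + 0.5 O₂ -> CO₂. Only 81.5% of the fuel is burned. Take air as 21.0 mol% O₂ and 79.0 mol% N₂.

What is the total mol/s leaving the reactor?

Stoichiometric O₂ = 0.5 × 474 = 237 mol/s; O₂ fed = 237 × 1.881 = 445.8 mol/s.
N₂ fed = 445.8 × 79/21 = 1677 mol/s.
Fuel reacted = 0.815 × 474 → ξ = 386.3 mol/s.
Outlet (n = n₀ + ν ξ):
  CO: 474 − 1(386.3) = 87.69
  O₂: 445.8 − 0.5(386.3) = 252.6
  N₂: 1677 (inert)
  CO₂: 0 + 1(386.3) = 386.3
Total out = 87.69 + 252.6 + 1677 + 386.3 = 2404 mol/s.

2400 mol/s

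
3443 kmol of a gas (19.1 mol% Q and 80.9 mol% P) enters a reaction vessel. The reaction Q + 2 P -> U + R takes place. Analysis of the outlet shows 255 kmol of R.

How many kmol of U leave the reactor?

For R: n = n₀ + 1ξ → 255 = 0 + 1ξ, giving ξ = 255 kmol.
Outlet amounts (n = n₀ + ν ξ):
  Q: 657.6 − 1(255) = 402.6
  P: 2785 − 2(255) = 2275
  U: 0 + 1(255) = 255
  R: 0 + 1(255) = 255

255 kmol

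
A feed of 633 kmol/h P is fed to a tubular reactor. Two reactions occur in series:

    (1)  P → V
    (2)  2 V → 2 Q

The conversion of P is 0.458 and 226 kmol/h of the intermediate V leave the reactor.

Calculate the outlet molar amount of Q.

63.9 kmol/h

Conversion of P: P consumed = 1ξ₁ = 0.458 × 633 → ξ₁ = 289.9 kmol/h.
V balance: n_V = 0 + 1ξ₁ − 2ξ₂ = 226 → ξ₂ = (1·289.9 − 226)/2 = 31.96 kmol/h.
Outlet amounts (n = n₀ + Σ ν·ξ):
  P: 633 − 1(289.9) = 343.1
  V: 0 + 1(289.9) − 2(31.96) = 226
  Q: 0 + 2(31.96) = 63.91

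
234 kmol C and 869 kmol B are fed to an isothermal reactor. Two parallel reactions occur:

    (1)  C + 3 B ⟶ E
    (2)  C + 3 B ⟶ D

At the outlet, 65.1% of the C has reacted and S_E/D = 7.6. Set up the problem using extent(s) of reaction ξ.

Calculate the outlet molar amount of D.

17.7 kmol

Conversion of C: C consumed = 0.651 × 234 = 152.3 kmol = 1ξ₁ + 1ξ₂.
Selectivity: 1ξ₁ / (1ξ₂) = 7.6 → ξ₁ = 7.6 ξ₂.
Substitute: (1·7.6 + 1) ξ₂ = 152.3 → ξ₂ = 17.71 kmol, ξ₁ = 134.6 kmol.
Outlet amounts (n = n₀ + Σ ν·ξ):
  C: 234 − 1(134.6) − 1(17.71) = 81.67
  B: 869 − 3(134.6) − 3(17.71) = 412
  E: 0 + 1(134.6) = 134.6
  D: 0 + 1(17.71) = 17.71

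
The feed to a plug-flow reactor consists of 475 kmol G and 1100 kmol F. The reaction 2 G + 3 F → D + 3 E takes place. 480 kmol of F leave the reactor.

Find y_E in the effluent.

For F: n = n₀ − 3ξ → 480 = 1100 − 3ξ, giving ξ = 206.7 kmol.
Outlet amounts (n = n₀ + ν ξ):
  G: 475 − 2(206.7) = 61.67
  F: 1100 − 3(206.7) = 480
  D: 0 + 1(206.7) = 206.7
  E: 0 + 3(206.7) = 620
Total out = 1368 kmol; y_E = 620 / 1368 = 0.4531.

0.453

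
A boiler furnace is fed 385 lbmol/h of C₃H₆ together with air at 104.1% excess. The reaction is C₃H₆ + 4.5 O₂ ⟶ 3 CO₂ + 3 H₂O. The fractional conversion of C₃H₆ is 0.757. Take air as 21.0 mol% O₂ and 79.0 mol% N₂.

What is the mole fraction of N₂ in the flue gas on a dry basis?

0.806

Stoichiometric O₂ = 4.5 × 385 = 1732 lbmol/h; O₂ fed = 1732 × 2.041 = 3536 lbmol/h.
N₂ fed = 3536 × 79/21 = 13300 lbmol/h.
Fuel reacted = 0.757 × 385 → ξ = 291.4 lbmol/h.
Outlet (n = n₀ + ν ξ):
  C₃H₆: 385 − 1(291.4) = 93.56
  O₂: 3536 − 4.5(291.4) = 2225
  N₂: 13300 (inert)
  CO₂: 0 + 3(291.4) = 874.3
  H₂O: 0 + 3(291.4) = 874.3
Dry total = 16490 lbmol/h; y_N₂ (dry) = 13300 / 16490 = 0.8065.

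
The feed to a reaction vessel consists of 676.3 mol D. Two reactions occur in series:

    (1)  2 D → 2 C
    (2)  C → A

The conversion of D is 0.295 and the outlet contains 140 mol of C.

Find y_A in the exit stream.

Conversion of D: D consumed = 2ξ₁ = 0.295 × 676.3 → ξ₁ = 99.75 mol.
C balance: n_C = 0 + 2ξ₁ − 1ξ₂ = 140 → ξ₂ = (2·99.75 − 140)/1 = 59.51 mol.
Outlet amounts (n = n₀ + Σ ν·ξ):
  D: 676.3 − 2(99.75) = 476.8
  C: 0 + 2(99.75) − 1(59.51) = 140
  A: 0 + 1(59.51) = 59.51
Total out = 676.3 mol; y_A = 59.51 / 676.3 = 0.08799.

0.088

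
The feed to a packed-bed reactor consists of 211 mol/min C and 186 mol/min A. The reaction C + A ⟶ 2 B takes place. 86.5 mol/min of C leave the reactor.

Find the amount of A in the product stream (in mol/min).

61.5 mol/min

For C: n = n₀ − 1ξ → 86.5 = 211 − 1ξ, giving ξ = 124.5 mol/min.
Outlet amounts (n = n₀ + ν ξ):
  C: 211 − 1(124.5) = 86.5
  A: 186 − 1(124.5) = 61.5
  B: 0 + 2(124.5) = 249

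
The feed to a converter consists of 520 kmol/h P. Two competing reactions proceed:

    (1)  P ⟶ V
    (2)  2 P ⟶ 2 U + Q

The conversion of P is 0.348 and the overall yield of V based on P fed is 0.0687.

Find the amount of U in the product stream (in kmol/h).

Yield of V: 1ξ₁ / 520 = 0.0687 → ξ₁ = 35.72 kmol/h.
Conversion of P: 1ξ₁ + 2ξ₂ = 0.348 × 520 = 181 → ξ₂ = 72.62 kmol/h.
Outlet amounts (n = n₀ + Σ ν·ξ):
  P: 520 − 1(35.72) − 2(72.62) = 339
  V: 0 + 1(35.72) = 35.72
  U: 0 + 2(72.62) = 145.2
  Q: 0 + 1(72.62) = 72.62

145 kmol/h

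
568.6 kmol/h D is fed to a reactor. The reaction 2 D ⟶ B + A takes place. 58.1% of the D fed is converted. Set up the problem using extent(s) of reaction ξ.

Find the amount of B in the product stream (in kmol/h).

D reacted = 0.581 × 568.6 = 330.4 kmol/h; ν_D = −2, so ξ = 330.4/2 = 165.2 kmol/h.
Outlet amounts (n = n₀ + ν ξ):
  D: 568.6 − 2(165.2) = 238.2
  B: 0 + 1(165.2) = 165.2
  A: 0 + 1(165.2) = 165.2

165 kmol/h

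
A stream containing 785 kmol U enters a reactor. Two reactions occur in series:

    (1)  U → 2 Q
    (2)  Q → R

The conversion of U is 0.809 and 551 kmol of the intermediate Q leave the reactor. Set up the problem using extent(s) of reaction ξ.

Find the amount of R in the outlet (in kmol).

719 kmol

Conversion of U: U consumed = 1ξ₁ = 0.809 × 785 → ξ₁ = 635.1 kmol.
Q balance: n_Q = 0 + 2ξ₁ − 1ξ₂ = 551 → ξ₂ = (2·635.1 − 551)/1 = 719.1 kmol.
Outlet amounts (n = n₀ + Σ ν·ξ):
  U: 785 − 1(635.1) = 149.9
  Q: 0 + 2(635.1) − 1(719.1) = 551
  R: 0 + 1(719.1) = 719.1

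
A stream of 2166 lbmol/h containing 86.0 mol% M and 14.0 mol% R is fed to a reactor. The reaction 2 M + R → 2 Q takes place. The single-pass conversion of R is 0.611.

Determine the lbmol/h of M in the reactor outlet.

R reacted = 0.611 × 303.2 = 185.3 lbmol/h; ν_R = −1, so ξ = 185.3/1 = 185.3 lbmol/h.
Outlet amounts (n = n₀ + ν ξ):
  M: 1863 − 2(185.3) = 1492
  R: 303.2 − 1(185.3) = 118
  Q: 0 + 2(185.3) = 370.6

1490 lbmol/h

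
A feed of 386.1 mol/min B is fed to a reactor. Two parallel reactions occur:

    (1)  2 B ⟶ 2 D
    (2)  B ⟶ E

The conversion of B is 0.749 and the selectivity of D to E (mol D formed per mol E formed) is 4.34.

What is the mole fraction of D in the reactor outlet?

Conversion of B: B consumed = 0.749 × 386.1 = 289.2 mol/min = 2ξ₁ + 1ξ₂.
Selectivity: 2ξ₁ / (1ξ₂) = 4.34 → ξ₁ = 2.17 ξ₂.
Substitute: (2·2.17 + 1) ξ₂ = 289.2 → ξ₂ = 54.16 mol/min, ξ₁ = 117.5 mol/min.
Outlet amounts (n = n₀ + Σ ν·ξ):
  B: 386.1 − 2(117.5) − 1(54.16) = 96.91
  D: 0 + 2(117.5) = 235
  E: 0 + 1(54.16) = 54.16
Total out = 386.1 mol/min; y_D = 235 / 386.1 = 0.6087.

0.609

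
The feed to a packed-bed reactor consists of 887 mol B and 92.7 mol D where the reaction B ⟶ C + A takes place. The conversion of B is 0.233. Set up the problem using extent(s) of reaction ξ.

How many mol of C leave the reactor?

B reacted = 0.233 × 887 = 206.7 mol; ν_B = −1, so ξ = 206.7/1 = 206.7 mol.
Outlet amounts (n = n₀ + ν ξ):
  B: 887 − 1(206.7) = 680.3
  C: 0 + 1(206.7) = 206.7
  A: 0 + 1(206.7) = 206.7
  D: 92.7 (inert)

207 mol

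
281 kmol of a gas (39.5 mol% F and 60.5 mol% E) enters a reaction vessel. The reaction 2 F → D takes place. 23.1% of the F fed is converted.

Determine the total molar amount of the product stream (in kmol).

268 kmol

F reacted = 0.231 × 111 = 25.64 kmol; ν_F = −2, so ξ = 25.64/2 = 12.82 kmol.
Outlet amounts (n = n₀ + ν ξ):
  F: 111 − 2(12.82) = 85.36
  D: 0 + 1(12.82) = 12.82
  E: 170 (inert)
Total out = 85.36 + 12.82 + 170 = 268.2 kmol.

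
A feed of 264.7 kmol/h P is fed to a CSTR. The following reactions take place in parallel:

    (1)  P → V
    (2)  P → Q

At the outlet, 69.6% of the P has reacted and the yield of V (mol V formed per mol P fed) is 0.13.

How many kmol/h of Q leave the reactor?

150 kmol/h

Yield of V: 1ξ₁ / 264.7 = 0.13 → ξ₁ = 34.41 kmol/h.
Conversion of P: 1ξ₁ + 1ξ₂ = 0.696 × 264.7 = 184.2 → ξ₂ = 149.8 kmol/h.
Outlet amounts (n = n₀ + Σ ν·ξ):
  P: 264.7 − 1(34.41) − 1(149.8) = 80.47
  V: 0 + 1(34.41) = 34.41
  Q: 0 + 1(149.8) = 149.8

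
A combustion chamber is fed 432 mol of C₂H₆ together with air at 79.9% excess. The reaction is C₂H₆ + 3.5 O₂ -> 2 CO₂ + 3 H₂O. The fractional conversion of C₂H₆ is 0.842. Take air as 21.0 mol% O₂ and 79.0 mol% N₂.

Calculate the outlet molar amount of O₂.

1450 mol

Stoichiometric O₂ = 3.5 × 432 = 1512 mol; O₂ fed = 1512 × 1.799 = 2720 mol.
N₂ fed = 2720 × 79/21 = 10230 mol.
Fuel reacted = 0.842 × 432 → ξ = 363.7 mol.
Outlet (n = n₀ + ν ξ):
  C₂H₆: 432 − 1(363.7) = 68.26
  O₂: 2720 − 3.5(363.7) = 1447
  N₂: 10230 (inert)
  CO₂: 0 + 2(363.7) = 727.5
  H₂O: 0 + 3(363.7) = 1091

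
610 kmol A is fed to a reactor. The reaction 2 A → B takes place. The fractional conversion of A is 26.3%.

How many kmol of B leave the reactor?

80.2 kmol

A reacted = 0.263 × 610 = 160.4 kmol; ν_A = −2, so ξ = 160.4/2 = 80.22 kmol.
Outlet amounts (n = n₀ + ν ξ):
  A: 610 − 2(80.22) = 449.6
  B: 0 + 1(80.22) = 80.22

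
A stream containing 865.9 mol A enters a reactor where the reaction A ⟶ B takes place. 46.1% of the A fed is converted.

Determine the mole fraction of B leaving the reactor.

0.461

A reacted = 0.461 × 865.9 = 399.2 mol; ν_A = −1, so ξ = 399.2/1 = 399.2 mol.
Outlet amounts (n = n₀ + ν ξ):
  A: 865.9 − 1(399.2) = 466.7
  B: 0 + 1(399.2) = 399.2
Total out = 865.9 mol; y_B = 399.2 / 865.9 = 0.461.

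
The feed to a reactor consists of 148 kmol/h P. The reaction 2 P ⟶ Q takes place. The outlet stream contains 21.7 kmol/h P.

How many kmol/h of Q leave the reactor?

For P: n = n₀ − 2ξ → 21.7 = 148 − 2ξ, giving ξ = 63.15 kmol/h.
Outlet amounts (n = n₀ + ν ξ):
  P: 148 − 2(63.15) = 21.7
  Q: 0 + 1(63.15) = 63.15

63.1 kmol/h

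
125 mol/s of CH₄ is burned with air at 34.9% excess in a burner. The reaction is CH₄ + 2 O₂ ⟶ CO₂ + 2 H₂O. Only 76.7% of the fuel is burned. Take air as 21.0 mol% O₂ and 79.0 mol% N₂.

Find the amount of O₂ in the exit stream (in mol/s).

Stoichiometric O₂ = 2 × 125 = 250 mol/s; O₂ fed = 250 × 1.349 = 337.2 mol/s.
N₂ fed = 337.2 × 79/21 = 1269 mol/s.
Fuel reacted = 0.767 × 125 → ξ = 95.88 mol/s.
Outlet (n = n₀ + ν ξ):
  CH₄: 125 − 1(95.88) = 29.12
  O₂: 337.2 − 2(95.88) = 145.5
  N₂: 1269 (inert)
  CO₂: 0 + 1(95.88) = 95.88
  H₂O: 0 + 2(95.88) = 191.8

146 mol/s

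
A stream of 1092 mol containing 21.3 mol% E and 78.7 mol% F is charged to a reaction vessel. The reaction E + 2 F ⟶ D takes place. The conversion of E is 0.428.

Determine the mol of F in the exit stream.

660 mol

E reacted = 0.428 × 232.6 = 99.55 mol; ν_E = −1, so ξ = 99.55/1 = 99.55 mol.
Outlet amounts (n = n₀ + ν ξ):
  E: 232.6 − 1(99.55) = 133
  F: 859.4 − 2(99.55) = 660.3
  D: 0 + 1(99.55) = 99.55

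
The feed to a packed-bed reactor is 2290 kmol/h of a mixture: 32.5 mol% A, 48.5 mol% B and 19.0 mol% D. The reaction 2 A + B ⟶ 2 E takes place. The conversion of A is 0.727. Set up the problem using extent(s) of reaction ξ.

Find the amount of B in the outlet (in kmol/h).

840 kmol/h

A reacted = 0.727 × 744.2 = 541.1 kmol/h; ν_A = −2, so ξ = 541.1/2 = 270.5 kmol/h.
Outlet amounts (n = n₀ + ν ξ):
  A: 744.2 − 2(270.5) = 203.2
  B: 1111 − 1(270.5) = 840.1
  E: 0 + 2(270.5) = 541.1
  D: 435.1 (inert)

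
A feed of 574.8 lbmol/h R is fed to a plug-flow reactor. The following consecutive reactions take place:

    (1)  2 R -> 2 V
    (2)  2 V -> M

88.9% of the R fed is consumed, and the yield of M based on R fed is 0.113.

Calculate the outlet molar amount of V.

381 lbmol/h

Conversion of R: R consumed = 2ξ₁ = 0.889 × 574.8 → ξ₁ = 255.5 lbmol/h.
Yield of M: 1ξ₂ / 574.8 = 0.113 → ξ₂ = 64.95 lbmol/h.
Outlet amounts (n = n₀ + Σ ν·ξ):
  R: 574.8 − 2(255.5) = 63.8
  V: 0 + 2(255.5) − 2(64.95) = 381.1
  M: 0 + 1(64.95) = 64.95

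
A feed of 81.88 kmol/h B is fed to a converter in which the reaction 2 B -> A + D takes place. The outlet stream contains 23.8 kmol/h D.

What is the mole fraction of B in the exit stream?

0.419

For D: n = n₀ + 1ξ → 23.8 = 0 + 1ξ, giving ξ = 23.8 kmol/h.
Outlet amounts (n = n₀ + ν ξ):
  B: 81.88 − 2(23.8) = 34.28
  A: 0 + 1(23.8) = 23.8
  D: 0 + 1(23.8) = 23.8
Total out = 81.88 kmol/h; y_B = 34.28 / 81.88 = 0.4187.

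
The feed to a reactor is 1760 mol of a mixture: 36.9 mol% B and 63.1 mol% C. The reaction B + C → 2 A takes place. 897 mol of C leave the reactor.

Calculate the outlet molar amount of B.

436 mol

For C: n = n₀ − 1ξ → 897 = 1111 − 1ξ, giving ξ = 213.6 mol.
Outlet amounts (n = n₀ + ν ξ):
  B: 649.4 − 1(213.6) = 435.9
  C: 1111 − 1(213.6) = 897
  A: 0 + 2(213.6) = 427.1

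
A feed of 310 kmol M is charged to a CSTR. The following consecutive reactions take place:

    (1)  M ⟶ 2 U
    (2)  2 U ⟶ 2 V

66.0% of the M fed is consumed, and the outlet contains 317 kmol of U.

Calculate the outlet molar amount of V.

Conversion of M: M consumed = 1ξ₁ = 0.66 × 310 → ξ₁ = 204.6 kmol.
U balance: n_U = 0 + 2ξ₁ − 2ξ₂ = 317 → ξ₂ = (2·204.6 − 317)/2 = 46.1 kmol.
Outlet amounts (n = n₀ + Σ ν·ξ):
  M: 310 − 1(204.6) = 105.4
  U: 0 + 2(204.6) − 2(46.1) = 317
  V: 0 + 2(46.1) = 92.2

92.2 kmol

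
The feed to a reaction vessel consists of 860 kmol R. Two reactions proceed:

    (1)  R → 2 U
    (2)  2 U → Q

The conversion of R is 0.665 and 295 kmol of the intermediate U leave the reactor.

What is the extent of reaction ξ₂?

Conversion of R: R consumed = 1ξ₁ = 0.665 × 860 → ξ₁ = 571.9 kmol.
U balance: n_U = 0 + 2ξ₁ − 2ξ₂ = 295 → ξ₂ = (2·571.9 − 295)/2 = 424.4 kmol.
Outlet amounts (n = n₀ + Σ ν·ξ):
  R: 860 − 1(571.9) = 288.1
  U: 0 + 2(571.9) − 2(424.4) = 295
  Q: 0 + 1(424.4) = 424.4

ξ₂ = 424 kmol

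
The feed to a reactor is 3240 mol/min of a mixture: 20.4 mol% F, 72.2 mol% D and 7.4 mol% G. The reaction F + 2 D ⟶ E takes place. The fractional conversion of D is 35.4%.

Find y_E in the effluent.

D reacted = 0.354 × 2339 = 828.1 mol/min; ν_D = −2, so ξ = 828.1/2 = 414.1 mol/min.
Outlet amounts (n = n₀ + ν ξ):
  F: 661 − 1(414.1) = 246.9
  D: 2339 − 2(414.1) = 1511
  E: 0 + 1(414.1) = 414.1
  G: 239.8 (inert)
Total out = 2412 mol/min; y_E = 414.1 / 2412 = 0.1717.

0.172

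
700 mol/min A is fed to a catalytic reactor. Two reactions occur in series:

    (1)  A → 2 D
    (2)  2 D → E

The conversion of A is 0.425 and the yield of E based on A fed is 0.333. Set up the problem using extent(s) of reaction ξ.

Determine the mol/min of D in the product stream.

129 mol/min

Conversion of A: A consumed = 1ξ₁ = 0.425 × 700 → ξ₁ = 297.5 mol/min.
Yield of E: 1ξ₂ / 700 = 0.333 → ξ₂ = 233.1 mol/min.
Outlet amounts (n = n₀ + Σ ν·ξ):
  A: 700 − 1(297.5) = 402.5
  D: 0 + 2(297.5) − 2(233.1) = 128.8
  E: 0 + 1(233.1) = 233.1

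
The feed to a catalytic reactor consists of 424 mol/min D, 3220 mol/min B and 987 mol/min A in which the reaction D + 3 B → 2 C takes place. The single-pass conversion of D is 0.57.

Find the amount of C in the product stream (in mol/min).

483 mol/min

D reacted = 0.57 × 424 = 241.7 mol/min; ν_D = −1, so ξ = 241.7/1 = 241.7 mol/min.
Outlet amounts (n = n₀ + ν ξ):
  D: 424 − 1(241.7) = 182.3
  B: 3220 − 3(241.7) = 2495
  C: 0 + 2(241.7) = 483.4
  A: 987 (inert)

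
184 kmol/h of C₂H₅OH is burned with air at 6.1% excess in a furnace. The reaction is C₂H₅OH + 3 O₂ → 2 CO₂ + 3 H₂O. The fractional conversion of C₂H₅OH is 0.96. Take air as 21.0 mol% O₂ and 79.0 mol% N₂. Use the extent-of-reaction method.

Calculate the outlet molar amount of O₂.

Stoichiometric O₂ = 3 × 184 = 552 kmol/h; O₂ fed = 552 × 1.061 = 585.7 kmol/h.
N₂ fed = 585.7 × 79/21 = 2203 kmol/h.
Fuel reacted = 0.96 × 184 → ξ = 176.6 kmol/h.
Outlet (n = n₀ + ν ξ):
  C₂H₅OH: 184 − 1(176.6) = 7.36
  O₂: 585.7 − 3(176.6) = 55.75
  N₂: 2203 (inert)
  CO₂: 0 + 2(176.6) = 353.3
  H₂O: 0 + 3(176.6) = 529.9

55.8 kmol/h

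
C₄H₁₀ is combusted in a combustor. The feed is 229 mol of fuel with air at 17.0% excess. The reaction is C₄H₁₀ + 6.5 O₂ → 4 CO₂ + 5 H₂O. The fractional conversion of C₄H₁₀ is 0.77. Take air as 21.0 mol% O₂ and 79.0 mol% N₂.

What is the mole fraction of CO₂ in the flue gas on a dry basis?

0.0892

Stoichiometric O₂ = 6.5 × 229 = 1488 mol; O₂ fed = 1488 × 1.170 = 1742 mol.
N₂ fed = 1742 × 79/21 = 6552 mol.
Fuel reacted = 0.77 × 229 → ξ = 176.3 mol.
Outlet (n = n₀ + ν ξ):
  C₄H₁₀: 229 − 1(176.3) = 52.67
  O₂: 1742 − 6.5(176.3) = 595.4
  N₂: 6552 (inert)
  CO₂: 0 + 4(176.3) = 705.3
  H₂O: 0 + 5(176.3) = 881.7
Dry total = 7905 mol; y_CO₂ (dry) = 705.3 / 7905 = 0.08923.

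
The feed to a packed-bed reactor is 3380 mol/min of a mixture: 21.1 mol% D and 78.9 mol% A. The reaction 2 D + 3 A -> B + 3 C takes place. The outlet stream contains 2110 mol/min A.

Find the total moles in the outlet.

3190 mol/min

For A: n = n₀ − 3ξ → 2110 = 2667 − 3ξ, giving ξ = 185.6 mol/min.
Outlet amounts (n = n₀ + ν ξ):
  D: 713.2 − 2(185.6) = 342
  A: 2667 − 3(185.6) = 2110
  B: 0 + 1(185.6) = 185.6
  C: 0 + 3(185.6) = 556.8
Total out = 342 + 2110 + 185.6 + 556.8 = 3194 mol/min.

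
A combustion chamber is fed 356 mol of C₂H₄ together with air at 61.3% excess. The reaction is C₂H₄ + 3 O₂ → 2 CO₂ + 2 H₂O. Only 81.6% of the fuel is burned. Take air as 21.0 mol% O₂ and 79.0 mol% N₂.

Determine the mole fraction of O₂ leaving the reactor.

0.0994

Stoichiometric O₂ = 3 × 356 = 1068 mol; O₂ fed = 1068 × 1.613 = 1723 mol.
N₂ fed = 1723 × 79/21 = 6481 mol.
Fuel reacted = 0.816 × 356 → ξ = 290.5 mol.
Outlet (n = n₀ + ν ξ):
  C₂H₄: 356 − 1(290.5) = 65.5
  O₂: 1723 − 3(290.5) = 851.2
  N₂: 6481 (inert)
  CO₂: 0 + 2(290.5) = 581
  H₂O: 0 + 2(290.5) = 581
Total out = 8559 mol; y_O₂ = 851.2 / 8559 = 0.09945.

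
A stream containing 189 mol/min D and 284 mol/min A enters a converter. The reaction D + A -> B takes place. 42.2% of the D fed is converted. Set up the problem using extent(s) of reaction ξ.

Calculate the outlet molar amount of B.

79.8 mol/min

D reacted = 0.422 × 189 = 79.76 mol/min; ν_D = −1, so ξ = 79.76/1 = 79.76 mol/min.
Outlet amounts (n = n₀ + ν ξ):
  D: 189 − 1(79.76) = 109.2
  A: 284 − 1(79.76) = 204.2
  B: 0 + 1(79.76) = 79.76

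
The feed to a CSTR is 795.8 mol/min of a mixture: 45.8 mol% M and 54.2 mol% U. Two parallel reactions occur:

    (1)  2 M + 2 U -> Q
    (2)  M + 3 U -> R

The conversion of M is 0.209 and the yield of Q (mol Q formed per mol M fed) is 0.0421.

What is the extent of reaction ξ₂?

Yield of Q: 1ξ₁ / 364.5 = 0.0421 → ξ₁ = 15.34 mol/min.
Conversion of M: 2ξ₁ + 1ξ₂ = 0.209 × 364.5 = 76.18 → ξ₂ = 45.49 mol/min.
Outlet amounts (n = n₀ + Σ ν·ξ):
  M: 364.5 − 2(15.34) − 1(45.49) = 288.3
  U: 431.3 − 2(15.34) − 3(45.49) = 264.2
  Q: 0 + 1(15.34) = 15.34
  R: 0 + 1(45.49) = 45.49

ξ₂ = 45.5 mol/min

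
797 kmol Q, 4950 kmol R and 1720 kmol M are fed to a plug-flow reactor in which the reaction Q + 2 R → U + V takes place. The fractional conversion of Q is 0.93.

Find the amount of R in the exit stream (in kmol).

3470 kmol

Q reacted = 0.93 × 797 = 741.2 kmol; ν_Q = −1, so ξ = 741.2/1 = 741.2 kmol.
Outlet amounts (n = n₀ + ν ξ):
  Q: 797 − 1(741.2) = 55.79
  R: 4950 − 2(741.2) = 3468
  U: 0 + 1(741.2) = 741.2
  V: 0 + 1(741.2) = 741.2
  M: 1720 (inert)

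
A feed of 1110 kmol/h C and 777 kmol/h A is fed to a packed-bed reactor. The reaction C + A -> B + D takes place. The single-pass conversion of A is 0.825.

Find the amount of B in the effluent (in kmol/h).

641 kmol/h

A reacted = 0.825 × 777 = 641 kmol/h; ν_A = −1, so ξ = 641/1 = 641 kmol/h.
Outlet amounts (n = n₀ + ν ξ):
  C: 1110 − 1(641) = 469
  A: 777 − 1(641) = 136
  B: 0 + 1(641) = 641
  D: 0 + 1(641) = 641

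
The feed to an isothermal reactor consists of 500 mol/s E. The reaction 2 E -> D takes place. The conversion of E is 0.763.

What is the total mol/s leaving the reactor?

E reacted = 0.763 × 500 = 381.5 mol/s; ν_E = −2, so ξ = 381.5/2 = 190.8 mol/s.
Outlet amounts (n = n₀ + ν ξ):
  E: 500 − 2(190.8) = 118.5
  D: 0 + 1(190.8) = 190.8
Total out = 118.5 + 190.8 = 309.2 mol/s.

309 mol/s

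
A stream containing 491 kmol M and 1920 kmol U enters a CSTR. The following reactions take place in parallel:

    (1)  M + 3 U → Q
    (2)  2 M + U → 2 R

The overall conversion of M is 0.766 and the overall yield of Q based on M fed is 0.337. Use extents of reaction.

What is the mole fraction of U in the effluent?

0.729

Yield of Q: 1ξ₁ / 491 = 0.337 → ξ₁ = 165.5 kmol.
Conversion of M: 1ξ₁ + 2ξ₂ = 0.766 × 491 = 376.1 → ξ₂ = 105.3 kmol.
Outlet amounts (n = n₀ + Σ ν·ξ):
  M: 491 − 1(165.5) − 2(105.3) = 114.9
  U: 1920 − 3(165.5) − 1(105.3) = 1318
  Q: 0 + 1(165.5) = 165.5
  R: 0 + 2(105.3) = 210.6
Total out = 1809 kmol; y_U = 1318 / 1809 = 0.7286.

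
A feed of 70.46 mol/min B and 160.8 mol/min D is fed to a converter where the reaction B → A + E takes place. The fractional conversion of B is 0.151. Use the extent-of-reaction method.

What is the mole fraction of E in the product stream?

0.044

B reacted = 0.151 × 70.46 = 10.64 mol/min; ν_B = −1, so ξ = 10.64/1 = 10.64 mol/min.
Outlet amounts (n = n₀ + ν ξ):
  B: 70.46 − 1(10.64) = 59.82
  A: 0 + 1(10.64) = 10.64
  E: 0 + 1(10.64) = 10.64
  D: 160.8 (inert)
Total out = 241.9 mol/min; y_E = 10.64 / 241.9 = 0.04398.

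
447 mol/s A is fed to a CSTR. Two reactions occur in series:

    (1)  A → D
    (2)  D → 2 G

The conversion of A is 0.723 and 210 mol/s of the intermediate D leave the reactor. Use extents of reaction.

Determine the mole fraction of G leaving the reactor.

Conversion of A: A consumed = 1ξ₁ = 0.723 × 447 → ξ₁ = 323.2 mol/s.
D balance: n_D = 0 + 1ξ₁ − 1ξ₂ = 210 → ξ₂ = (1·323.2 − 210)/1 = 113.2 mol/s.
Outlet amounts (n = n₀ + Σ ν·ξ):
  A: 447 − 1(323.2) = 123.8
  D: 0 + 1(323.2) − 1(113.2) = 210
  G: 0 + 2(113.2) = 226.4
Total out = 560.2 mol/s; y_G = 226.4 / 560.2 = 0.4041.

0.404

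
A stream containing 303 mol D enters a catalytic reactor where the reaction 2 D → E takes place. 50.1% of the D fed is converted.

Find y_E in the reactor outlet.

0.334

D reacted = 0.501 × 303 = 151.8 mol; ν_D = −2, so ξ = 151.8/2 = 75.9 mol.
Outlet amounts (n = n₀ + ν ξ):
  D: 303 − 2(75.9) = 151.2
  E: 0 + 1(75.9) = 75.9
Total out = 227.1 mol; y_E = 75.9 / 227.1 = 0.3342.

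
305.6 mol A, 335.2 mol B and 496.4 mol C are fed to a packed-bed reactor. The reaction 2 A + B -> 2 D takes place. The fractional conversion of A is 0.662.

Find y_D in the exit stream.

A reacted = 0.662 × 305.6 = 202.3 mol; ν_A = −2, so ξ = 202.3/2 = 101.2 mol.
Outlet amounts (n = n₀ + ν ξ):
  A: 305.6 − 2(101.2) = 103.3
  B: 335.2 − 1(101.2) = 234
  D: 0 + 2(101.2) = 202.3
  C: 496.4 (inert)
Total out = 1036 mol; y_D = 202.3 / 1036 = 0.1953.

0.195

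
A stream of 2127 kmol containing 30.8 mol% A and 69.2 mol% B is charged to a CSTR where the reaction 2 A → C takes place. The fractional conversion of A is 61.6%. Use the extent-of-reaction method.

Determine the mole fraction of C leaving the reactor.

0.105

A reacted = 0.616 × 655.1 = 403.6 kmol; ν_A = −2, so ξ = 403.6/2 = 201.8 kmol.
Outlet amounts (n = n₀ + ν ξ):
  A: 655.1 − 2(201.8) = 251.6
  C: 0 + 1(201.8) = 201.8
  B: 1472 (inert)
Total out = 1925 kmol; y_C = 201.8 / 1925 = 0.1048.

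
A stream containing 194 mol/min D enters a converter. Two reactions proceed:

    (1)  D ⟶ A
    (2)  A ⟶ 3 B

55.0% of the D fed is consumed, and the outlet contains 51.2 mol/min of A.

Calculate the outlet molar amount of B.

Conversion of D: D consumed = 1ξ₁ = 0.55 × 194 → ξ₁ = 106.7 mol/min.
A balance: n_A = 0 + 1ξ₁ − 1ξ₂ = 51.2 → ξ₂ = (1·106.7 − 51.2)/1 = 55.5 mol/min.
Outlet amounts (n = n₀ + Σ ν·ξ):
  D: 194 − 1(106.7) = 87.3
  A: 0 + 1(106.7) − 1(55.5) = 51.2
  B: 0 + 3(55.5) = 166.5

166 mol/min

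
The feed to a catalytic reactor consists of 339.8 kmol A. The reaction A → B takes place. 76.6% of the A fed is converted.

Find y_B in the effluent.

0.766

A reacted = 0.766 × 339.8 = 260.3 kmol; ν_A = −1, so ξ = 260.3/1 = 260.3 kmol.
Outlet amounts (n = n₀ + ν ξ):
  A: 339.8 − 1(260.3) = 79.51
  B: 0 + 1(260.3) = 260.3
Total out = 339.8 kmol; y_B = 260.3 / 339.8 = 0.766.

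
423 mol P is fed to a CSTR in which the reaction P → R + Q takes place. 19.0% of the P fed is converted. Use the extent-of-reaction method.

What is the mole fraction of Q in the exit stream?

P reacted = 0.19 × 423 = 80.37 mol; ν_P = −1, so ξ = 80.37/1 = 80.37 mol.
Outlet amounts (n = n₀ + ν ξ):
  P: 423 − 1(80.37) = 342.6
  R: 0 + 1(80.37) = 80.37
  Q: 0 + 1(80.37) = 80.37
Total out = 503.4 mol; y_Q = 80.37 / 503.4 = 0.1597.

0.16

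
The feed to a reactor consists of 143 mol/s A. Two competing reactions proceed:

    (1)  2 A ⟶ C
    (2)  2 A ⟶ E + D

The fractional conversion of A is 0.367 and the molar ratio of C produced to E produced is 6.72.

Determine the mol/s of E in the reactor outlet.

Conversion of A: A consumed = 0.367 × 143 = 52.48 mol/s = 2ξ₁ + 2ξ₂.
Selectivity: 1ξ₁ / (1ξ₂) = 6.72 → ξ₁ = 6.72 ξ₂.
Substitute: (2·6.72 + 2) ξ₂ = 52.48 → ξ₂ = 3.399 mol/s, ξ₁ = 22.84 mol/s.
Outlet amounts (n = n₀ + Σ ν·ξ):
  A: 143 − 2(22.84) − 2(3.399) = 90.52
  C: 0 + 1(22.84) = 22.84
  E: 0 + 1(3.399) = 3.399
  D: 0 + 1(3.399) = 3.399

3.4 mol/s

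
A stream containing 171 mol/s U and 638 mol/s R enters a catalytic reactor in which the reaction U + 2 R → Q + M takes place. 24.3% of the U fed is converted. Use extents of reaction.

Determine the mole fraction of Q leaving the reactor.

0.0541

U reacted = 0.243 × 171 = 41.55 mol/s; ν_U = −1, so ξ = 41.55/1 = 41.55 mol/s.
Outlet amounts (n = n₀ + ν ξ):
  U: 171 − 1(41.55) = 129.4
  R: 638 − 2(41.55) = 554.9
  Q: 0 + 1(41.55) = 41.55
  M: 0 + 1(41.55) = 41.55
Total out = 767.4 mol/s; y_Q = 41.55 / 767.4 = 0.05414.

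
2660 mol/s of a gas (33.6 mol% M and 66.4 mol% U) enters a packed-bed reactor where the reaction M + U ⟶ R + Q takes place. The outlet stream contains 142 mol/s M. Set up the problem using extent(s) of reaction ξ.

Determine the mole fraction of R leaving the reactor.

For M: n = n₀ − 1ξ → 142 = 893.8 − 1ξ, giving ξ = 751.8 mol/s.
Outlet amounts (n = n₀ + ν ξ):
  M: 893.8 − 1(751.8) = 142
  U: 1766 − 1(751.8) = 1014
  R: 0 + 1(751.8) = 751.8
  Q: 0 + 1(751.8) = 751.8
Total out = 2660 mol/s; y_R = 751.8 / 2660 = 0.2826.

0.283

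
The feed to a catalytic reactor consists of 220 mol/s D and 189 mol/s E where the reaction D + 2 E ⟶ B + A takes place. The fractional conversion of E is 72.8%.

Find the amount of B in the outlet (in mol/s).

E reacted = 0.728 × 189 = 137.6 mol/s; ν_E = −2, so ξ = 137.6/2 = 68.8 mol/s.
Outlet amounts (n = n₀ + ν ξ):
  D: 220 − 1(68.8) = 151.2
  E: 189 − 2(68.8) = 51.41
  B: 0 + 1(68.8) = 68.8
  A: 0 + 1(68.8) = 68.8

68.8 mol/s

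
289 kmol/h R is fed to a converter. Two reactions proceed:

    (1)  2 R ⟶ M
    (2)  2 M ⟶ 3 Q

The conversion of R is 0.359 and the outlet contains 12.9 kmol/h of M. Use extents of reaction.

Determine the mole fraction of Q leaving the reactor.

0.228

Conversion of R: R consumed = 2ξ₁ = 0.359 × 289 → ξ₁ = 51.88 kmol/h.
M balance: n_M = 0 + 1ξ₁ − 2ξ₂ = 12.9 → ξ₂ = (1·51.88 − 12.9)/2 = 19.49 kmol/h.
Outlet amounts (n = n₀ + Σ ν·ξ):
  R: 289 − 2(51.88) = 185.2
  M: 0 + 1(51.88) − 2(19.49) = 12.9
  Q: 0 + 3(19.49) = 58.46
Total out = 256.6 kmol/h; y_Q = 58.46 / 256.6 = 0.2278.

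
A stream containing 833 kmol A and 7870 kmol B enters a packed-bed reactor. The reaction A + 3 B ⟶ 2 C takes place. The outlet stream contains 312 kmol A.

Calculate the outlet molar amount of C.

For A: n = n₀ − 1ξ → 312 = 833 − 1ξ, giving ξ = 521 kmol.
Outlet amounts (n = n₀ + ν ξ):
  A: 833 − 1(521) = 312
  B: 7870 − 3(521) = 6307
  C: 0 + 2(521) = 1042

1040 kmol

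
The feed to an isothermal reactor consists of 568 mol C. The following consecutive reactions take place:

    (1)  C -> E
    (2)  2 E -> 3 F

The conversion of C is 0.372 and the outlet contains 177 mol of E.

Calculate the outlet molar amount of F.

51.4 mol

Conversion of C: C consumed = 1ξ₁ = 0.372 × 568 → ξ₁ = 211.3 mol.
E balance: n_E = 0 + 1ξ₁ − 2ξ₂ = 177 → ξ₂ = (1·211.3 − 177)/2 = 17.15 mol.
Outlet amounts (n = n₀ + Σ ν·ξ):
  C: 568 − 1(211.3) = 356.7
  E: 0 + 1(211.3) − 2(17.15) = 177
  F: 0 + 3(17.15) = 51.44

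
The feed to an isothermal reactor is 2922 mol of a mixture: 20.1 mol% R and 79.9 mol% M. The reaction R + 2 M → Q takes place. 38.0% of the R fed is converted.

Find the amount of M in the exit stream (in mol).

1890 mol

R reacted = 0.38 × 587.3 = 223.2 mol; ν_R = −1, so ξ = 223.2/1 = 223.2 mol.
Outlet amounts (n = n₀ + ν ξ):
  R: 587.3 − 1(223.2) = 364.1
  M: 2335 − 2(223.2) = 1888
  Q: 0 + 1(223.2) = 223.2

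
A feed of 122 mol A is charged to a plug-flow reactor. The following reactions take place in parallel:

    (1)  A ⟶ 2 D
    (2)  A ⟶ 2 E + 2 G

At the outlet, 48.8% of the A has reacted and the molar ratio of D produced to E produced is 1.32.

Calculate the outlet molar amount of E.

51.3 mol

Conversion of A: A consumed = 0.488 × 122 = 59.54 mol = 1ξ₁ + 1ξ₂.
Selectivity: 2ξ₁ / (2ξ₂) = 1.32 → ξ₁ = 1.32 ξ₂.
Substitute: (1·1.32 + 1) ξ₂ = 59.54 → ξ₂ = 25.66 mol, ξ₁ = 33.87 mol.
Outlet amounts (n = n₀ + Σ ν·ξ):
  A: 122 − 1(33.87) − 1(25.66) = 62.46
  D: 0 + 2(33.87) = 67.75
  E: 0 + 2(25.66) = 51.32
  G: 0 + 2(25.66) = 51.32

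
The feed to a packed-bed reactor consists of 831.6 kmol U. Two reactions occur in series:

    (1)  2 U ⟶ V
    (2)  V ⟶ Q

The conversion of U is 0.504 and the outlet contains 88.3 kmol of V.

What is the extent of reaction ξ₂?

ξ₂ = 121 kmol

Conversion of U: U consumed = 2ξ₁ = 0.504 × 831.6 → ξ₁ = 209.6 kmol.
V balance: n_V = 0 + 1ξ₁ − 1ξ₂ = 88.3 → ξ₂ = (1·209.6 − 88.3)/1 = 121.3 kmol.
Outlet amounts (n = n₀ + Σ ν·ξ):
  U: 831.6 − 2(209.6) = 412.5
  V: 0 + 1(209.6) − 1(121.3) = 88.3
  Q: 0 + 1(121.3) = 121.3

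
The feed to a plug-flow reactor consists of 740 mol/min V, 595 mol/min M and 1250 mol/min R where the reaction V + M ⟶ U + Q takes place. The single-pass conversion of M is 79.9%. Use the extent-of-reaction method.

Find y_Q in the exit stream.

0.184

M reacted = 0.799 × 595 = 475.4 mol/min; ν_M = −1, so ξ = 475.4/1 = 475.4 mol/min.
Outlet amounts (n = n₀ + ν ξ):
  V: 740 − 1(475.4) = 264.6
  M: 595 − 1(475.4) = 119.6
  U: 0 + 1(475.4) = 475.4
  Q: 0 + 1(475.4) = 475.4
  R: 1250 (inert)
Total out = 2585 mol/min; y_Q = 475.4 / 2585 = 0.1839.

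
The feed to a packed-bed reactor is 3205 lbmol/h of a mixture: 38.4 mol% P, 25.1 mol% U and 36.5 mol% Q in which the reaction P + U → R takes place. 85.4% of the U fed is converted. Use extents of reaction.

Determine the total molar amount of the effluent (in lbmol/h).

2520 lbmol/h

U reacted = 0.854 × 804.5 = 687 lbmol/h; ν_U = −1, so ξ = 687/1 = 687 lbmol/h.
Outlet amounts (n = n₀ + ν ξ):
  P: 1231 − 1(687) = 543.7
  U: 804.5 − 1(687) = 117.5
  R: 0 + 1(687) = 687
  Q: 1170 (inert)
Total out = 543.7 + 117.5 + 687 + 1170 = 2518 lbmol/h.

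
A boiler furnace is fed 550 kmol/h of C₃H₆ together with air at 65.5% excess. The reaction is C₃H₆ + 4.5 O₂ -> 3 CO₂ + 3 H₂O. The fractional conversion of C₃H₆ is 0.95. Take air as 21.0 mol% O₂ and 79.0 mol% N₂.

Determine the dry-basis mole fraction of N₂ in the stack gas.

0.822

Stoichiometric O₂ = 4.5 × 550 = 2475 kmol/h; O₂ fed = 2475 × 1.655 = 4096 kmol/h.
N₂ fed = 4096 × 79/21 = 15410 kmol/h.
Fuel reacted = 0.95 × 550 → ξ = 522.5 kmol/h.
Outlet (n = n₀ + ν ξ):
  C₃H₆: 550 − 1(522.5) = 27.5
  O₂: 4096 − 4.5(522.5) = 1745
  N₂: 15410 (inert)
  CO₂: 0 + 3(522.5) = 1568
  H₂O: 0 + 3(522.5) = 1568
Dry total = 18750 kmol/h; y_N₂ (dry) = 15410 / 18750 = 0.8219.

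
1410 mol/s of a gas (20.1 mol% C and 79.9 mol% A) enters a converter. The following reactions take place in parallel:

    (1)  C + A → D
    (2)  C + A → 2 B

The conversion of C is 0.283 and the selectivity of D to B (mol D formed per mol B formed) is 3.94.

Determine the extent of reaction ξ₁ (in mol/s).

Conversion of C: C consumed = 0.283 × 283.4 = 80.21 mol/s = 1ξ₁ + 1ξ₂.
Selectivity: 1ξ₁ / (2ξ₂) = 3.94 → ξ₁ = 7.88 ξ₂.
Substitute: (1·7.88 + 1) ξ₂ = 80.21 → ξ₂ = 9.032 mol/s, ξ₁ = 71.17 mol/s.
Outlet amounts (n = n₀ + Σ ν·ξ):
  C: 283.4 − 1(71.17) − 1(9.032) = 203.2
  A: 1127 − 1(71.17) − 1(9.032) = 1046
  D: 0 + 1(71.17) = 71.17
  B: 0 + 2(9.032) = 18.06

ξ₁ = 71.2 mol/s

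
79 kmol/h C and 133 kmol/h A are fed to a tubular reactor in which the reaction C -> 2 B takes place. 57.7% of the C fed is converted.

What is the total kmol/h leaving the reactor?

C reacted = 0.577 × 79 = 45.58 kmol/h; ν_C = −1, so ξ = 45.58/1 = 45.58 kmol/h.
Outlet amounts (n = n₀ + ν ξ):
  C: 79 − 1(45.58) = 33.42
  B: 0 + 2(45.58) = 91.17
  A: 133 (inert)
Total out = 33.42 + 91.17 + 133 = 257.6 kmol/h.

258 kmol/h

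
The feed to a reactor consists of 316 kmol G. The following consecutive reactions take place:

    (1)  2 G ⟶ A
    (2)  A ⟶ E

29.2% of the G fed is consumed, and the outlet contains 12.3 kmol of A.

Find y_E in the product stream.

0.125

Conversion of G: G consumed = 2ξ₁ = 0.292 × 316 → ξ₁ = 46.14 kmol.
A balance: n_A = 0 + 1ξ₁ − 1ξ₂ = 12.3 → ξ₂ = (1·46.14 − 12.3)/1 = 33.84 kmol.
Outlet amounts (n = n₀ + Σ ν·ξ):
  G: 316 − 2(46.14) = 223.7
  A: 0 + 1(46.14) − 1(33.84) = 12.3
  E: 0 + 1(33.84) = 33.84
Total out = 269.9 kmol; y_E = 33.84 / 269.9 = 0.1254.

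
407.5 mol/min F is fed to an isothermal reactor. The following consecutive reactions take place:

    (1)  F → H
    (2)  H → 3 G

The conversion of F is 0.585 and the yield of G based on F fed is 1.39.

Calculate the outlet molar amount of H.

Conversion of F: F consumed = 1ξ₁ = 0.585 × 407.5 → ξ₁ = 238.4 mol/min.
Yield of G: 3ξ₂ / 407.5 = 1.39 → ξ₂ = 188.8 mol/min.
Outlet amounts (n = n₀ + Σ ν·ξ):
  F: 407.5 − 1(238.4) = 169.1
  H: 0 + 1(238.4) − 1(188.8) = 49.58
  G: 0 + 3(188.8) = 566.4

49.6 mol/min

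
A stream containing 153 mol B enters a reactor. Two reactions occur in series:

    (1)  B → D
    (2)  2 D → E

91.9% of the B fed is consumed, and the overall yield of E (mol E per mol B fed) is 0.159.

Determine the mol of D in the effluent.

92 mol

Conversion of B: B consumed = 1ξ₁ = 0.919 × 153 → ξ₁ = 140.6 mol.
Yield of E: 1ξ₂ / 153 = 0.159 → ξ₂ = 24.33 mol.
Outlet amounts (n = n₀ + Σ ν·ξ):
  B: 153 − 1(140.6) = 12.39
  D: 0 + 1(140.6) − 2(24.33) = 91.95
  E: 0 + 1(24.33) = 24.33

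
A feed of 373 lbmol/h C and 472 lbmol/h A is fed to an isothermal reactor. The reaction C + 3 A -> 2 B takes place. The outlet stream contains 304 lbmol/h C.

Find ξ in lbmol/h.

For C: n = n₀ − 1ξ → 304 = 373 − 1ξ, giving ξ = 69 lbmol/h.
Outlet amounts (n = n₀ + ν ξ):
  C: 373 − 1(69) = 304
  A: 472 − 3(69) = 265
  B: 0 + 2(69) = 138

ξ = 69 lbmol/h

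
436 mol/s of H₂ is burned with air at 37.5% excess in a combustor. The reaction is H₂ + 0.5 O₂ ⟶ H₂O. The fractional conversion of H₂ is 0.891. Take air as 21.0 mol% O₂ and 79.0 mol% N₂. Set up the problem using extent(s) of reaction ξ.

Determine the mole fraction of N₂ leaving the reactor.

Stoichiometric O₂ = 0.5 × 436 = 218 mol/s; O₂ fed = 218 × 1.375 = 299.8 mol/s.
N₂ fed = 299.8 × 79/21 = 1128 mol/s.
Fuel reacted = 0.891 × 436 → ξ = 388.5 mol/s.
Outlet (n = n₀ + ν ξ):
  H₂: 436 − 1(388.5) = 47.52
  O₂: 299.8 − 0.5(388.5) = 105.5
  N₂: 1128 (inert)
  H₂O: 0 + 1(388.5) = 388.5
Total out = 1669 mol/s; y_N₂ = 1128 / 1669 = 0.6756.

0.676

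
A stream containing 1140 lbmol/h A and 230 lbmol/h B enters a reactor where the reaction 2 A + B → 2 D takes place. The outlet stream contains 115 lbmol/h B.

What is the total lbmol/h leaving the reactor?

For B: n = n₀ − 1ξ → 115 = 230 − 1ξ, giving ξ = 115 lbmol/h.
Outlet amounts (n = n₀ + ν ξ):
  A: 1140 − 2(115) = 910
  B: 230 − 1(115) = 115
  D: 0 + 2(115) = 230
Total out = 910 + 115 + 230 = 1255 lbmol/h.

1260 lbmol/h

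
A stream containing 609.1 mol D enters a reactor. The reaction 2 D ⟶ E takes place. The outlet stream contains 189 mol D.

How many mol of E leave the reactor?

For D: n = n₀ − 2ξ → 189 = 609.1 − 2ξ, giving ξ = 210.1 mol.
Outlet amounts (n = n₀ + ν ξ):
  D: 609.1 − 2(210.1) = 189
  E: 0 + 1(210.1) = 210.1

210 mol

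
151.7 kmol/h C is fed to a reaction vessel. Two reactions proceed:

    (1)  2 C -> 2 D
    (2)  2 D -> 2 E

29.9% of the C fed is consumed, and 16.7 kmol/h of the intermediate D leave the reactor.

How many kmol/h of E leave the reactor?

28.7 kmol/h

Conversion of C: C consumed = 2ξ₁ = 0.299 × 151.7 → ξ₁ = 22.68 kmol/h.
D balance: n_D = 0 + 2ξ₁ − 2ξ₂ = 16.7 → ξ₂ = (2·22.68 − 16.7)/2 = 14.33 kmol/h.
Outlet amounts (n = n₀ + Σ ν·ξ):
  C: 151.7 − 2(22.68) = 106.3
  D: 0 + 2(22.68) − 2(14.33) = 16.7
  E: 0 + 2(14.33) = 28.66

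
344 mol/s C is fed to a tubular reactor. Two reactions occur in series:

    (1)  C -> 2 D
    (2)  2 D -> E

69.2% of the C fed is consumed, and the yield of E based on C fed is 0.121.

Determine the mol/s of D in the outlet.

Conversion of C: C consumed = 1ξ₁ = 0.692 × 344 → ξ₁ = 238 mol/s.
Yield of E: 1ξ₂ / 344 = 0.121 → ξ₂ = 41.62 mol/s.
Outlet amounts (n = n₀ + Σ ν·ξ):
  C: 344 − 1(238) = 106
  D: 0 + 2(238) − 2(41.62) = 392.8
  E: 0 + 1(41.62) = 41.62

393 mol/s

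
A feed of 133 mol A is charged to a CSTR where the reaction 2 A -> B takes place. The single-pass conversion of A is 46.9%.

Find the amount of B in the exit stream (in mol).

31.2 mol

A reacted = 0.469 × 133 = 62.38 mol; ν_A = −2, so ξ = 62.38/2 = 31.19 mol.
Outlet amounts (n = n₀ + ν ξ):
  A: 133 − 2(31.19) = 70.62
  B: 0 + 1(31.19) = 31.19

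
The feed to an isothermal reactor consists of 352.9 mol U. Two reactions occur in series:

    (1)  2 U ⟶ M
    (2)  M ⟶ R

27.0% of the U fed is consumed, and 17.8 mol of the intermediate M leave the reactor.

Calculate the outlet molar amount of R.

29.8 mol

Conversion of U: U consumed = 2ξ₁ = 0.27 × 352.9 → ξ₁ = 47.64 mol.
M balance: n_M = 0 + 1ξ₁ − 1ξ₂ = 17.8 → ξ₂ = (1·47.64 − 17.8)/1 = 29.84 mol.
Outlet amounts (n = n₀ + Σ ν·ξ):
  U: 352.9 − 2(47.64) = 257.6
  M: 0 + 1(47.64) − 1(29.84) = 17.8
  R: 0 + 1(29.84) = 29.84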